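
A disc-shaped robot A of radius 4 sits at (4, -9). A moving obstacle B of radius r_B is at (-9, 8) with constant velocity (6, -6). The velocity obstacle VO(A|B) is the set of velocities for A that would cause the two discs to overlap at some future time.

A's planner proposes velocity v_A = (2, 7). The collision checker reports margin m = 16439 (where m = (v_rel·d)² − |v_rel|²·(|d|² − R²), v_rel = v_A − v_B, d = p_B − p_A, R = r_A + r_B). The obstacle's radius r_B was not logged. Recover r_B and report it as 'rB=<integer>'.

m = 16439
d = (-13, 17);  v_rel = (-4, 13),  |v_rel|² = 185
v_rel×d = (-4)·(17) − (13)·(-13) = 101
since m = R²·185 − 101²:  R² = (10201 + 16439) / 185 = 144
R = √144 = 12  ⇒  r_B = 12 − 4 = 8

rB=8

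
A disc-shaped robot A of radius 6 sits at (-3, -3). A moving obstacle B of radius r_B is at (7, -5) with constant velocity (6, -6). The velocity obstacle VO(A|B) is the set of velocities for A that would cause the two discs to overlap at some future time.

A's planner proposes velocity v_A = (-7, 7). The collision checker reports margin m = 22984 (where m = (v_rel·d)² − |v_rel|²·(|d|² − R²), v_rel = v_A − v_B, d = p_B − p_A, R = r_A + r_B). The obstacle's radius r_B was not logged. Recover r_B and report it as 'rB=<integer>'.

m = 22984
d = (10, -2);  v_rel = (-13, 13),  |v_rel|² = 338
v_rel×d = (-13)·(-2) − (13)·(10) = -104
since m = R²·338 − (-104)²:  R² = (10816 + 22984) / 338 = 100
R = √100 = 10  ⇒  r_B = 10 − 6 = 4

rB=4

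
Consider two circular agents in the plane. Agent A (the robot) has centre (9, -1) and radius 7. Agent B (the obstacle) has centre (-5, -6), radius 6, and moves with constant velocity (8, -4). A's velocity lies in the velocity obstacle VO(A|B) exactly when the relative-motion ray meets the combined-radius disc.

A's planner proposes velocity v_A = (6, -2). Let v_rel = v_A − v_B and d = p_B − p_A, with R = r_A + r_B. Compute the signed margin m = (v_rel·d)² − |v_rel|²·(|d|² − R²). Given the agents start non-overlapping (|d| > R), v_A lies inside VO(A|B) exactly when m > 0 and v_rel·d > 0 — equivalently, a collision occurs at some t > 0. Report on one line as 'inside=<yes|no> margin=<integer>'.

d = (-14, -5),  |d|² = 221;  R = 7+6 = 13,  c = 221−13² = 52
v_rel = (-2, 2),  |v_rel|² = 8;  v_rel·d = (-2)·(-14) + (2)·(-5) = 18
8·t² − 36·t + 52 = 0  ⇒  m = 18² − 8·52 = -92
m = -92 < 0,  v_rel·d = 18 > 0  ⇒  outside

inside=no margin=-92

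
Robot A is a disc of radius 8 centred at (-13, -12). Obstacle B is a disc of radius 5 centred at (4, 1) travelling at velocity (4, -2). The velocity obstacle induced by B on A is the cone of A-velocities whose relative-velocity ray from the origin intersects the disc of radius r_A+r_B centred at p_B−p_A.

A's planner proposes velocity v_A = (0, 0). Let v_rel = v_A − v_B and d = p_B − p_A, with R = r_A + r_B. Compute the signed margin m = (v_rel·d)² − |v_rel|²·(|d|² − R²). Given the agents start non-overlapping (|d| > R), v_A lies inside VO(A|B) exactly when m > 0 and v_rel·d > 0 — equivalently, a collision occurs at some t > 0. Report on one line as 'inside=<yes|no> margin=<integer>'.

d = (17, 13),  |d|² = 458;  R = 8+5 = 13,  c = 458−13² = 289
v_rel = (-4, 2),  |v_rel|² = 20;  v_rel·d = (-4)·(17) + (2)·(13) = -42
20·t² + 84·t + 289 = 0  ⇒  m = (-42)² − 20·289 = -4016
m = -4016 < 0,  v_rel·d = -42 < 0  ⇒  outside

inside=no margin=-4016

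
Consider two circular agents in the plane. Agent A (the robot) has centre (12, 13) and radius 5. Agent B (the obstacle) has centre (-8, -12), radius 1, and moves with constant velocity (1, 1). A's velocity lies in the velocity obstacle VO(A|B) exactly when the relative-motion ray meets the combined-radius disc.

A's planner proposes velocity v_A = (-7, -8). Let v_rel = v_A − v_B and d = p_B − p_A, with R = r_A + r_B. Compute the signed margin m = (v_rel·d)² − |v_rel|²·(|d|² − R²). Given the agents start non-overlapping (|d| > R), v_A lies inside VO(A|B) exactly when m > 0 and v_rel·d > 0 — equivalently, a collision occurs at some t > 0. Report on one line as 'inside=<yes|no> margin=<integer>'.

d = (-20, -25),  |d|² = 1025;  R = 5+1 = 6,  c = 1025−6² = 989
v_rel = (-8, -9),  |v_rel|² = 145;  v_rel·d = (-8)·(-20) + (-9)·(-25) = 385
145·t² − 770·t + 989 = 0  ⇒  m = 385² − 145·989 = 4820
m = 4820 > 0,  v_rel·d = 385 > 0  ⇒  inside

inside=yes margin=4820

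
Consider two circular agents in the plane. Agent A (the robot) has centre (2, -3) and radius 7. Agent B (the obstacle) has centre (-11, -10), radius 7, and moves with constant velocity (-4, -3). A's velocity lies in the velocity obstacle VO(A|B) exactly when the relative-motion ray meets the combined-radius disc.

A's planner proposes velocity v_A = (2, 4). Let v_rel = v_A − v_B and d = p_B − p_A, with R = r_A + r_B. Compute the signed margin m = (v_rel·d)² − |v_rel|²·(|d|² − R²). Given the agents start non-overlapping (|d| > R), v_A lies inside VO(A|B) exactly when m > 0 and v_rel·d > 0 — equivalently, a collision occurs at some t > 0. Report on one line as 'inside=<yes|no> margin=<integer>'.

d = (-13, -7),  |d|² = 218;  R = 7+7 = 14,  c = 218−14² = 22
v_rel = (6, 7),  |v_rel|² = 85;  v_rel·d = (6)·(-13) + (7)·(-7) = -127
85·t² + 254·t + 22 = 0  ⇒  m = (-127)² − 85·22 = 14259
m = 14259 > 0,  v_rel·d = -127 < 0  ⇒  outside

inside=no margin=14259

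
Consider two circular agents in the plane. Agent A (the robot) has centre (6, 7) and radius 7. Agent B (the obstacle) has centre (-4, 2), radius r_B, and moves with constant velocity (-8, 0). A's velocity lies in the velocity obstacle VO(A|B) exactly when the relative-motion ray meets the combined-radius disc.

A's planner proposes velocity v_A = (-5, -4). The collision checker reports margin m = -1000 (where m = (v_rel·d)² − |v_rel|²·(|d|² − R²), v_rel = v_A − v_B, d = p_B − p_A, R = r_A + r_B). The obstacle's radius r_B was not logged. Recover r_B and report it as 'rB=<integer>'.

m = -1000
d = (-10, -5);  v_rel = (3, -4),  |v_rel|² = 25
v_rel×d = (3)·(-5) − (-4)·(-10) = -55
since m = R²·25 − (-55)²:  R² = (3025 + -1000) / 25 = 81
R = √81 = 9  ⇒  r_B = 9 − 7 = 2

rB=2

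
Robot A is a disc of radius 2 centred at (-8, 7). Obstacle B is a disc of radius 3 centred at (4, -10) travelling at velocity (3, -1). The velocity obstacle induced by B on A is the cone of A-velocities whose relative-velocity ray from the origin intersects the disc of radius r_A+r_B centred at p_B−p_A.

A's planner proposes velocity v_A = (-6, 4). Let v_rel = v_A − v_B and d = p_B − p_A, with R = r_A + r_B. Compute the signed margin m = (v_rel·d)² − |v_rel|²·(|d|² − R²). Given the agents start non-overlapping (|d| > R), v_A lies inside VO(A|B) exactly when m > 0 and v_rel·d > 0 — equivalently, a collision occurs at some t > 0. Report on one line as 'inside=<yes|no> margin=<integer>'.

d = (12, -17),  |d|² = 433;  R = 2+3 = 5,  c = 433−5² = 408
v_rel = (-9, 5),  |v_rel|² = 106;  v_rel·d = (-9)·(12) + (5)·(-17) = -193
106·t² + 386·t + 408 = 0  ⇒  m = (-193)² − 106·408 = -5999
m = -5999 < 0,  v_rel·d = -193 < 0  ⇒  outside

inside=no margin=-5999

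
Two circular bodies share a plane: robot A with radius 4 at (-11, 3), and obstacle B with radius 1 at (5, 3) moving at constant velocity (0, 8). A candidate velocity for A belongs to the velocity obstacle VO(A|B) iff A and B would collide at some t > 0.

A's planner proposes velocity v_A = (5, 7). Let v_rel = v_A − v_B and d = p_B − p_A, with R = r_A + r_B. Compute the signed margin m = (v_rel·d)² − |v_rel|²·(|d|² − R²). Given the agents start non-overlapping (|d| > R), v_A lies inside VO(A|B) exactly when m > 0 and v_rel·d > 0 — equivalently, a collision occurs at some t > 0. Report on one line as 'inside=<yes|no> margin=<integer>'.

d = (16, 0),  |d|² = 256;  R = 4+1 = 5,  c = 256−5² = 231
v_rel = (5, -1),  |v_rel|² = 26;  v_rel·d = (5)·(16) + (-1)·(0) = 80
26·t² − 160·t + 231 = 0  ⇒  m = 80² − 26·231 = 394
m = 394 > 0,  v_rel·d = 80 > 0  ⇒  inside

inside=yes margin=394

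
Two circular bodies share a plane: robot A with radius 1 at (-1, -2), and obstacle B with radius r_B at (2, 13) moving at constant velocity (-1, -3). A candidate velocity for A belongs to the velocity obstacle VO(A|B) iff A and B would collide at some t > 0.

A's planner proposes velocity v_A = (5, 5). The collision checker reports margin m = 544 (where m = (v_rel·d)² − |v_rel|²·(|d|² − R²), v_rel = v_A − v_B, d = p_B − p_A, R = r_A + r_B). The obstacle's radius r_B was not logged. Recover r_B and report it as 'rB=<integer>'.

m = 544
d = (3, 15);  v_rel = (6, 8),  |v_rel|² = 100
v_rel×d = (6)·(15) − (8)·(3) = 66
since m = R²·100 − 66²:  R² = (4356 + 544) / 100 = 49
R = √49 = 7  ⇒  r_B = 7 − 1 = 6

rB=6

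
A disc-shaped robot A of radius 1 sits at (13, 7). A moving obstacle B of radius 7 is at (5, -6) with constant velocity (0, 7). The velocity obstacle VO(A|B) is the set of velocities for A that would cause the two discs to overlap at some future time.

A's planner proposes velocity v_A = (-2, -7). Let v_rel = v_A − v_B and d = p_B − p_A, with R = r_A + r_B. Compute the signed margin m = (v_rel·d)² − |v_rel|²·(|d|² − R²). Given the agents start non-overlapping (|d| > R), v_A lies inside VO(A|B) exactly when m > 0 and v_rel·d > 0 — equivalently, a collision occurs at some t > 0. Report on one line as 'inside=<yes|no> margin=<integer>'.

d = (-8, -13),  |d|² = 233;  R = 1+7 = 8,  c = 233−8² = 169
v_rel = (-2, -14),  |v_rel|² = 200;  v_rel·d = (-2)·(-8) + (-14)·(-13) = 198
200·t² − 396·t + 169 = 0  ⇒  m = 198² − 200·169 = 5404
m = 5404 > 0,  v_rel·d = 198 > 0  ⇒  inside

inside=yes margin=5404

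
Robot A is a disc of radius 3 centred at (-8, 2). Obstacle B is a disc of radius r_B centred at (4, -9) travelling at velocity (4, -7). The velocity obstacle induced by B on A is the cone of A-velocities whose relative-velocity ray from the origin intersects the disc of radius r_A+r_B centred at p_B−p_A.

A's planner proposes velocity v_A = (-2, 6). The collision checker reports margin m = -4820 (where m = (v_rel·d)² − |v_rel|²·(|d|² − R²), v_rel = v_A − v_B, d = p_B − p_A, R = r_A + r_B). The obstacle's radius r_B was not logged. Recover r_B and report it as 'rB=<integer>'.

m = -4820
d = (12, -11);  v_rel = (-6, 13),  |v_rel|² = 205
v_rel×d = (-6)·(-11) − (13)·(12) = -90
since m = R²·205 − (-90)²:  R² = (8100 + -4820) / 205 = 16
R = √16 = 4  ⇒  r_B = 4 − 3 = 1

rB=1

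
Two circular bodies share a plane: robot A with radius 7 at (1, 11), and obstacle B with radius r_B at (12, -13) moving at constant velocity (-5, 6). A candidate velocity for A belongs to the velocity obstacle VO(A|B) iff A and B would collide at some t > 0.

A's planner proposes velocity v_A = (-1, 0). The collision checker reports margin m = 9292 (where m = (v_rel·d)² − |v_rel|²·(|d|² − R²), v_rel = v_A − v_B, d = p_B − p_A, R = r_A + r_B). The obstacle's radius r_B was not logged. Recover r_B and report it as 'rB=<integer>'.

m = 9292
d = (11, -24);  v_rel = (4, -6),  |v_rel|² = 52
v_rel×d = (4)·(-24) − (-6)·(11) = -30
since m = R²·52 − (-30)²:  R² = (900 + 9292) / 52 = 196
R = √196 = 14  ⇒  r_B = 14 − 7 = 7

rB=7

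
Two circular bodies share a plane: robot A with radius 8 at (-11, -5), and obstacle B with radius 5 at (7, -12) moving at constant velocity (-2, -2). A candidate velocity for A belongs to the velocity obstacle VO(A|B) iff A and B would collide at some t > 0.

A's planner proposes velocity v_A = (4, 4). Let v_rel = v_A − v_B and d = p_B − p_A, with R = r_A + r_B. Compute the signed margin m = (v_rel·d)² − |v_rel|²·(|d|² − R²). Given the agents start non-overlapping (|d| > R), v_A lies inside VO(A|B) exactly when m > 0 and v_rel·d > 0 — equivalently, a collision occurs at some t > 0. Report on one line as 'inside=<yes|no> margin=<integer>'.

d = (18, -7),  |d|² = 373;  R = 8+5 = 13,  c = 373−13² = 204
v_rel = (6, 6),  |v_rel|² = 72;  v_rel·d = (6)·(18) + (6)·(-7) = 66
72·t² − 132·t + 204 = 0  ⇒  m = 66² − 72·204 = -10332
m = -10332 < 0,  v_rel·d = 66 > 0  ⇒  outside

inside=no margin=-10332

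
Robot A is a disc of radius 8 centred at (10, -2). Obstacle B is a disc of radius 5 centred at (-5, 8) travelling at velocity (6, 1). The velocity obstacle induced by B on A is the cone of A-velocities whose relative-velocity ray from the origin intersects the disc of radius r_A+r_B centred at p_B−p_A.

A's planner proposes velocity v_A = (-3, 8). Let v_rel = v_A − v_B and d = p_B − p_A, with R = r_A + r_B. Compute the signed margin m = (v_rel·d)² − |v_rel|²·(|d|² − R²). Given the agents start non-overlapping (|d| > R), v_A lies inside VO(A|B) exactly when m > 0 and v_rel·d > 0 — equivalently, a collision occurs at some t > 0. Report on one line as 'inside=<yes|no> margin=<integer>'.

d = (-15, 10),  |d|² = 325;  R = 8+5 = 13,  c = 325−13² = 156
v_rel = (-9, 7),  |v_rel|² = 130;  v_rel·d = (-9)·(-15) + (7)·(10) = 205
130·t² − 410·t + 156 = 0  ⇒  m = 205² − 130·156 = 21745
m = 21745 > 0,  v_rel·d = 205 > 0  ⇒  inside

inside=yes margin=21745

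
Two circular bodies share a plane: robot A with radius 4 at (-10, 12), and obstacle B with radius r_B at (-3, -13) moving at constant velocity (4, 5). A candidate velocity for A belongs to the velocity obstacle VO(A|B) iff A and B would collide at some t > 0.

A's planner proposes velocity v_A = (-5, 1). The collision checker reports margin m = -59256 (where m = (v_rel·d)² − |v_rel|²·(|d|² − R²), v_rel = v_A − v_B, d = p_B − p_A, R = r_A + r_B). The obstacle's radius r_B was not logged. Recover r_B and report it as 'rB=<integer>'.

m = -59256
d = (7, -25);  v_rel = (-9, -4),  |v_rel|² = 97
v_rel×d = (-9)·(-25) − (-4)·(7) = 253
since m = R²·97 − 253²:  R² = (64009 + -59256) / 97 = 49
R = √49 = 7  ⇒  r_B = 7 − 4 = 3

rB=3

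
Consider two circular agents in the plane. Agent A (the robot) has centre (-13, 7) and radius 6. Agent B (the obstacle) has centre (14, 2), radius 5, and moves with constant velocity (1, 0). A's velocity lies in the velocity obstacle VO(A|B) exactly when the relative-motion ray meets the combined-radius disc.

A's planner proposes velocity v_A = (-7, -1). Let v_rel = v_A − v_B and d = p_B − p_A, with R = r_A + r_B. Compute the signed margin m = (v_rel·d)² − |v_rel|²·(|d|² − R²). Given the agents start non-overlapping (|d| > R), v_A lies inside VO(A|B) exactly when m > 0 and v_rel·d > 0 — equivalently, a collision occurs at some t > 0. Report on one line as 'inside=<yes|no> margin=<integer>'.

d = (27, -5),  |d|² = 754;  R = 6+5 = 11,  c = 754−11² = 633
v_rel = (-8, -1),  |v_rel|² = 65;  v_rel·d = (-8)·(27) + (-1)·(-5) = -211
65·t² + 422·t + 633 = 0  ⇒  m = (-211)² − 65·633 = 3376
m = 3376 > 0,  v_rel·d = -211 < 0  ⇒  outside

inside=no margin=3376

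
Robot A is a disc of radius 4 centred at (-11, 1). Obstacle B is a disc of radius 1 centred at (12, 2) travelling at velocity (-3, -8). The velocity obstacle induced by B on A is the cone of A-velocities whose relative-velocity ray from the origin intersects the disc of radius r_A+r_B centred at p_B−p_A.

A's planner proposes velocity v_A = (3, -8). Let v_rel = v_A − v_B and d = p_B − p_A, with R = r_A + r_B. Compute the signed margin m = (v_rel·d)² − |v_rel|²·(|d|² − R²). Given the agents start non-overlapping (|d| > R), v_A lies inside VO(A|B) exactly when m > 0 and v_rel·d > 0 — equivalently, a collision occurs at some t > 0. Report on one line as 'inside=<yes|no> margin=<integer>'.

d = (23, 1),  |d|² = 530;  R = 4+1 = 5,  c = 530−5² = 505
v_rel = (6, 0),  |v_rel|² = 36;  v_rel·d = (6)·(23) + (0)·(1) = 138
36·t² − 276·t + 505 = 0  ⇒  m = 138² − 36·505 = 864
m = 864 > 0,  v_rel·d = 138 > 0  ⇒  inside

inside=yes margin=864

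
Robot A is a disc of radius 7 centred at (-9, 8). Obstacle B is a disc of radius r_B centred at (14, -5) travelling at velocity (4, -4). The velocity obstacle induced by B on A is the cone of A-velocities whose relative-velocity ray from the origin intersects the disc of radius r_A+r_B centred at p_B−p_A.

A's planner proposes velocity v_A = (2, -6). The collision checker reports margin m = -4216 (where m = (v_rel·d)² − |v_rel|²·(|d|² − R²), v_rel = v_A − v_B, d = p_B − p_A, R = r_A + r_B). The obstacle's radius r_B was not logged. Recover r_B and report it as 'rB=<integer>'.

m = -4216
d = (23, -13);  v_rel = (-2, -2),  |v_rel|² = 8
v_rel×d = (-2)·(-13) − (-2)·(23) = 72
since m = R²·8 − 72²:  R² = (5184 + -4216) / 8 = 121
R = √121 = 11  ⇒  r_B = 11 − 7 = 4

rB=4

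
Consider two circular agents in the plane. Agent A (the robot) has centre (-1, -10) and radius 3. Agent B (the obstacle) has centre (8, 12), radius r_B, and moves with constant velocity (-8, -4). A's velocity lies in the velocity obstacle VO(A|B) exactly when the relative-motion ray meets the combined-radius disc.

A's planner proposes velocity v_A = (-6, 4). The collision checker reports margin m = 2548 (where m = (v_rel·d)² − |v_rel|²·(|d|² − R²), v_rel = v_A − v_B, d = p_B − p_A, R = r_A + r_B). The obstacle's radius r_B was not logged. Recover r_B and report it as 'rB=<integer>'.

m = 2548
d = (9, 22);  v_rel = (2, 8),  |v_rel|² = 68
v_rel×d = (2)·(22) − (8)·(9) = -28
since m = R²·68 − (-28)²:  R² = (784 + 2548) / 68 = 49
R = √49 = 7  ⇒  r_B = 7 − 3 = 4

rB=4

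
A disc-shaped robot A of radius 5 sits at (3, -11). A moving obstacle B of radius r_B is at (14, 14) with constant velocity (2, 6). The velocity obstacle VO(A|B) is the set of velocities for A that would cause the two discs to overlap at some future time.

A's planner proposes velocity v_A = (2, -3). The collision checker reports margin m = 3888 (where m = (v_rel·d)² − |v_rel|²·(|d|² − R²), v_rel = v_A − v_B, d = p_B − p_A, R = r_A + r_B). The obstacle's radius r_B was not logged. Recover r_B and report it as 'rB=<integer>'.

m = 3888
d = (11, 25);  v_rel = (0, -9),  |v_rel|² = 81
v_rel×d = (0)·(25) − (-9)·(11) = 99
since m = R²·81 − 99²:  R² = (9801 + 3888) / 81 = 169
R = √169 = 13  ⇒  r_B = 13 − 5 = 8

rB=8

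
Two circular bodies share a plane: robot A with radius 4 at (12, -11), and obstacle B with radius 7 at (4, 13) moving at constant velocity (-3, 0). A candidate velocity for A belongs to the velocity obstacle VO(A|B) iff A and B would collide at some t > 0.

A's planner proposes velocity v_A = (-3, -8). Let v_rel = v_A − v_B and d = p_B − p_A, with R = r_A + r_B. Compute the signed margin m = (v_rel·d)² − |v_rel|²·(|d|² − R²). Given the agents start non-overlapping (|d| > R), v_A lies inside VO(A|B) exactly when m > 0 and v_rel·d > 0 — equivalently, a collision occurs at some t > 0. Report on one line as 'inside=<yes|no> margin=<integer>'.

d = (-8, 24),  |d|² = 640;  R = 4+7 = 11,  c = 640−11² = 519
v_rel = (0, -8),  |v_rel|² = 64;  v_rel·d = (0)·(-8) + (-8)·(24) = -192
64·t² + 384·t + 519 = 0  ⇒  m = (-192)² − 64·519 = 3648
m = 3648 > 0,  v_rel·d = -192 < 0  ⇒  outside

inside=no margin=3648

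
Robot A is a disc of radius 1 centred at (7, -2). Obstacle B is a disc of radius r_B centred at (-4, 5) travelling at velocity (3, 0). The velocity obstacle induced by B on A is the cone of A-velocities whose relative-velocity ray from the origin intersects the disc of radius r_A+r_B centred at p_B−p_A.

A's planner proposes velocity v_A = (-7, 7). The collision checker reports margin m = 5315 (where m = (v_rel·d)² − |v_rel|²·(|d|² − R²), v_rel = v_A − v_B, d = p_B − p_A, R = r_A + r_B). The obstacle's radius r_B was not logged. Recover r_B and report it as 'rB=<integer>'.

m = 5315
d = (-11, 7);  v_rel = (-10, 7),  |v_rel|² = 149
v_rel×d = (-10)·(7) − (7)·(-11) = 7
since m = R²·149 − 7²:  R² = (49 + 5315) / 149 = 36
R = √36 = 6  ⇒  r_B = 6 − 1 = 5

rB=5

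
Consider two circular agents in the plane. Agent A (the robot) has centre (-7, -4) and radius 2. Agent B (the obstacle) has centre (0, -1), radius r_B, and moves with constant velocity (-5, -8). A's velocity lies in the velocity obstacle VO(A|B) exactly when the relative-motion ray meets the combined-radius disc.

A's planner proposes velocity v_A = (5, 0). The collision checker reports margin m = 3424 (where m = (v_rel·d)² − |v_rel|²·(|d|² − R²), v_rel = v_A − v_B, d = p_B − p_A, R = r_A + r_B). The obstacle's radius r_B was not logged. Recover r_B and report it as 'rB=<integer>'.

m = 3424
d = (7, 3);  v_rel = (10, 8),  |v_rel|² = 164
v_rel×d = (10)·(3) − (8)·(7) = -26
since m = R²·164 − (-26)²:  R² = (676 + 3424) / 164 = 25
R = √25 = 5  ⇒  r_B = 5 − 2 = 3

rB=3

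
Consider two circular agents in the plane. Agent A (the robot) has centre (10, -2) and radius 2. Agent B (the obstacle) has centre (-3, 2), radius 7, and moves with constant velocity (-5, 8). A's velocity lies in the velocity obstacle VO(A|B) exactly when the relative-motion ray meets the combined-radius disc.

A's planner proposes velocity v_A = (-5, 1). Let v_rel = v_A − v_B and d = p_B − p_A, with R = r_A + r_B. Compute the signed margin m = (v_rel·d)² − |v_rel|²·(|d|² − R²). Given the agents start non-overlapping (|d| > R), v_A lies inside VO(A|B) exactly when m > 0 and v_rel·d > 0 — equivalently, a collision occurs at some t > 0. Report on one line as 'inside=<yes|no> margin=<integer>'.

d = (-13, 4),  |d|² = 185;  R = 2+7 = 9,  c = 185−9² = 104
v_rel = (0, -7),  |v_rel|² = 49;  v_rel·d = (0)·(-13) + (-7)·(4) = -28
49·t² + 56·t + 104 = 0  ⇒  m = (-28)² − 49·104 = -4312
m = -4312 < 0,  v_rel·d = -28 < 0  ⇒  outside

inside=no margin=-4312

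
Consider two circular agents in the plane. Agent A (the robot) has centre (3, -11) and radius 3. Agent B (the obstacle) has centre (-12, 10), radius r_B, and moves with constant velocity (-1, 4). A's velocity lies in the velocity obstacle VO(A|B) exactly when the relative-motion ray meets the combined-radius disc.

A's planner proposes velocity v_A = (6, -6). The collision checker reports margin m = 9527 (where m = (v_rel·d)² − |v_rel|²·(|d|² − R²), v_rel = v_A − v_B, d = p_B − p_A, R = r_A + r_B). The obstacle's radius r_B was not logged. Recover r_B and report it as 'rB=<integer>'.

m = 9527
d = (-15, 21);  v_rel = (7, -10),  |v_rel|² = 149
v_rel×d = (7)·(21) − (-10)·(-15) = -3
since m = R²·149 − (-3)²:  R² = (9 + 9527) / 149 = 64
R = √64 = 8  ⇒  r_B = 8 − 3 = 5

rB=5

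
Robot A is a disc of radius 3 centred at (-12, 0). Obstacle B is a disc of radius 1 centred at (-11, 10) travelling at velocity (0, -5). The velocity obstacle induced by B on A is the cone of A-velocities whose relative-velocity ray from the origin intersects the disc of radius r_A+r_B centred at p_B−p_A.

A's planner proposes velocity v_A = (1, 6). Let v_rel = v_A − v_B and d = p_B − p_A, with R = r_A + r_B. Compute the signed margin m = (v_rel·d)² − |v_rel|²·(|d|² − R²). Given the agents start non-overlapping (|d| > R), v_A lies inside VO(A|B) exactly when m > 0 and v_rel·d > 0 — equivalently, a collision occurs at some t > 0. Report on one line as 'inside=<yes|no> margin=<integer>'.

d = (1, 10),  |d|² = 101;  R = 3+1 = 4,  c = 101−4² = 85
v_rel = (1, 11),  |v_rel|² = 122;  v_rel·d = (1)·(1) + (11)·(10) = 111
122·t² − 222·t + 85 = 0  ⇒  m = 111² − 122·85 = 1951
m = 1951 > 0,  v_rel·d = 111 > 0  ⇒  inside

inside=yes margin=1951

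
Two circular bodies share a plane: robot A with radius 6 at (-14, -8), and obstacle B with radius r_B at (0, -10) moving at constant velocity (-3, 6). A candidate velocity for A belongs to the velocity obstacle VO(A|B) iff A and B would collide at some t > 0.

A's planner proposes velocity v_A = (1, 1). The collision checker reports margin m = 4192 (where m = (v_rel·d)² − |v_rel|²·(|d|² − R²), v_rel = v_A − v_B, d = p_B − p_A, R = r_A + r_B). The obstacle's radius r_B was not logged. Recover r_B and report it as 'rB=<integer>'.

m = 4192
d = (14, -2);  v_rel = (4, -5),  |v_rel|² = 41
v_rel×d = (4)·(-2) − (-5)·(14) = 62
since m = R²·41 − 62²:  R² = (3844 + 4192) / 41 = 196
R = √196 = 14  ⇒  r_B = 14 − 6 = 8

rB=8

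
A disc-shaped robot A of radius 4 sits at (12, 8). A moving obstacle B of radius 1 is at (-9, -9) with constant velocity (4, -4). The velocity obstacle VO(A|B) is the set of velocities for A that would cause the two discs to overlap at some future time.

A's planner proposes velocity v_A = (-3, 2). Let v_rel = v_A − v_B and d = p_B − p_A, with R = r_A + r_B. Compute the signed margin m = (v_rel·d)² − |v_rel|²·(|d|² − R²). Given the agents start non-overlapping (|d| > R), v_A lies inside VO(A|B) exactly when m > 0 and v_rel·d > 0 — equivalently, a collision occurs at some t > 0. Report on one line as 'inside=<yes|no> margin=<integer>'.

d = (-21, -17),  |d|² = 730;  R = 4+1 = 5,  c = 730−5² = 705
v_rel = (-7, 6),  |v_rel|² = 85;  v_rel·d = (-7)·(-21) + (6)·(-17) = 45
85·t² − 90·t + 705 = 0  ⇒  m = 45² − 85·705 = -57900
m = -57900 < 0,  v_rel·d = 45 > 0  ⇒  outside

inside=no margin=-57900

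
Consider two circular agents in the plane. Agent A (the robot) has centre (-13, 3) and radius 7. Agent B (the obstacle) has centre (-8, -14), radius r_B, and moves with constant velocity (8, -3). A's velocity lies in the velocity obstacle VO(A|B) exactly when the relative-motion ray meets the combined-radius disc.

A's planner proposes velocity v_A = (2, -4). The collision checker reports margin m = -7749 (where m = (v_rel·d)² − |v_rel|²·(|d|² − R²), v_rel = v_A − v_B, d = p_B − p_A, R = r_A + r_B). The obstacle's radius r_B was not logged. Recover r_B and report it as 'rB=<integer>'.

m = -7749
d = (5, -17);  v_rel = (-6, -1),  |v_rel|² = 37
v_rel×d = (-6)·(-17) − (-1)·(5) = 107
since m = R²·37 − 107²:  R² = (11449 + -7749) / 37 = 100
R = √100 = 10  ⇒  r_B = 10 − 7 = 3

rB=3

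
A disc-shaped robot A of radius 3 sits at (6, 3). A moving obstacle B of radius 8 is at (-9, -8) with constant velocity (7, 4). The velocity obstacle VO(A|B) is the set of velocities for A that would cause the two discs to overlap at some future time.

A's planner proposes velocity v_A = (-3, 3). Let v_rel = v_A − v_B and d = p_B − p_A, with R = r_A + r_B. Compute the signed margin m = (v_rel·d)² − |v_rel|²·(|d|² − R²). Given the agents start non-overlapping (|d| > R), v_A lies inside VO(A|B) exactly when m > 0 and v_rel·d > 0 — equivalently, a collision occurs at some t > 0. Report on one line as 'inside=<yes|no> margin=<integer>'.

d = (-15, -11),  |d|² = 346;  R = 3+8 = 11,  c = 346−11² = 225
v_rel = (-10, -1),  |v_rel|² = 101;  v_rel·d = (-10)·(-15) + (-1)·(-11) = 161
101·t² − 322·t + 225 = 0  ⇒  m = 161² − 101·225 = 3196
m = 3196 > 0,  v_rel·d = 161 > 0  ⇒  inside

inside=yes margin=3196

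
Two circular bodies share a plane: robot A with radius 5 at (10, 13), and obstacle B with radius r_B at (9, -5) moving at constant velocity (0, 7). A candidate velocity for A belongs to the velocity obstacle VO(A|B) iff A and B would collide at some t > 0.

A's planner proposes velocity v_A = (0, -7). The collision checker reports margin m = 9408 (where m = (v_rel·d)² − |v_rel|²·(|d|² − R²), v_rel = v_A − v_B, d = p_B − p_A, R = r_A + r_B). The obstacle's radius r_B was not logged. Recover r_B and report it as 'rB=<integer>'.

m = 9408
d = (-1, -18);  v_rel = (0, -14),  |v_rel|² = 196
v_rel×d = (0)·(-18) − (-14)·(-1) = -14
since m = R²·196 − (-14)²:  R² = (196 + 9408) / 196 = 49
R = √49 = 7  ⇒  r_B = 7 − 5 = 2

rB=2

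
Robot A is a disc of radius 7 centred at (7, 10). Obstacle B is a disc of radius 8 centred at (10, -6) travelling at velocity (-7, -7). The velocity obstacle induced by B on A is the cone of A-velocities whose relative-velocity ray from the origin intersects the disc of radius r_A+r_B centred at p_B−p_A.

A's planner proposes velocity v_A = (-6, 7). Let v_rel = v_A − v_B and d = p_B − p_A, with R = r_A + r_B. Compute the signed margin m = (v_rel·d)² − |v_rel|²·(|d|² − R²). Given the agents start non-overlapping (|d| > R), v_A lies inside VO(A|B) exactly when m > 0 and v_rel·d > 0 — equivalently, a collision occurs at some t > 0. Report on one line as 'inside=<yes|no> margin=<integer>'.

d = (3, -16),  |d|² = 265;  R = 7+8 = 15,  c = 265−15² = 40
v_rel = (1, 14),  |v_rel|² = 197;  v_rel·d = (1)·(3) + (14)·(-16) = -221
197·t² + 442·t + 40 = 0  ⇒  m = (-221)² − 197·40 = 40961
m = 40961 > 0,  v_rel·d = -221 < 0  ⇒  outside

inside=no margin=40961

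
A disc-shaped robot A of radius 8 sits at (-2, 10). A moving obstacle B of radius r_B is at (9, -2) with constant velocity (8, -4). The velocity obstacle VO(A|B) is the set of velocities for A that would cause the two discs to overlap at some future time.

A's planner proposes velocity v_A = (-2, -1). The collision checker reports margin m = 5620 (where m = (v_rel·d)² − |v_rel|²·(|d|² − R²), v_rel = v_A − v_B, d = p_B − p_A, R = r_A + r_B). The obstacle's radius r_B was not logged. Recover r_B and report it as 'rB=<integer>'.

m = 5620
d = (11, -12);  v_rel = (-10, 3),  |v_rel|² = 109
v_rel×d = (-10)·(-12) − (3)·(11) = 87
since m = R²·109 − 87²:  R² = (7569 + 5620) / 109 = 121
R = √121 = 11  ⇒  r_B = 11 − 8 = 3

rB=3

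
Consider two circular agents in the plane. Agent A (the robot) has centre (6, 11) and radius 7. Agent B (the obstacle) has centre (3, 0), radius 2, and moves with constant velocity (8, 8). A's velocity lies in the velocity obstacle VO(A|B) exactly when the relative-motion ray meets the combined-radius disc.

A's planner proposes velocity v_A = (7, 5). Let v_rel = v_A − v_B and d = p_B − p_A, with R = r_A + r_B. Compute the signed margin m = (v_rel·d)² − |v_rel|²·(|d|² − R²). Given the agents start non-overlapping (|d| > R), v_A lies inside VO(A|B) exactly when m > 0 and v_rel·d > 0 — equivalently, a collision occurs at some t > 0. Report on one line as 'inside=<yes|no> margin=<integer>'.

d = (-3, -11),  |d|² = 130;  R = 7+2 = 9,  c = 130−9² = 49
v_rel = (-1, -3),  |v_rel|² = 10;  v_rel·d = (-1)·(-3) + (-3)·(-11) = 36
10·t² − 72·t + 49 = 0  ⇒  m = 36² − 10·49 = 806
m = 806 > 0,  v_rel·d = 36 > 0  ⇒  inside

inside=yes margin=806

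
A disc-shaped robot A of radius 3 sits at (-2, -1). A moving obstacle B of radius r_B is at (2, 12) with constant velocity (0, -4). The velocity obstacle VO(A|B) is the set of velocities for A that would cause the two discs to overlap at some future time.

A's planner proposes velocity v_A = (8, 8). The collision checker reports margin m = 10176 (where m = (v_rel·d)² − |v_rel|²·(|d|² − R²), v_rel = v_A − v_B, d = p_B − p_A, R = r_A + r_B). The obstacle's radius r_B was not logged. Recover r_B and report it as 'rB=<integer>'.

m = 10176
d = (4, 13);  v_rel = (8, 12),  |v_rel|² = 208
v_rel×d = (8)·(13) − (12)·(4) = 56
since m = R²·208 − 56²:  R² = (3136 + 10176) / 208 = 64
R = √64 = 8  ⇒  r_B = 8 − 3 = 5

rB=5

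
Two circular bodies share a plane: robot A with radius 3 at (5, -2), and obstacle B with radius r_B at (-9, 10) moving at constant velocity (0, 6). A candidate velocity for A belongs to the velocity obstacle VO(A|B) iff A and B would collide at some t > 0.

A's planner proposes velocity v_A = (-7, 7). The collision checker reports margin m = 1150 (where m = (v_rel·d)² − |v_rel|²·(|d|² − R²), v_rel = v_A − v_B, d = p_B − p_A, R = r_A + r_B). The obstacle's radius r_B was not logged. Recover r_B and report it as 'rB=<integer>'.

m = 1150
d = (-14, 12);  v_rel = (-7, 1),  |v_rel|² = 50
v_rel×d = (-7)·(12) − (1)·(-14) = -70
since m = R²·50 − (-70)²:  R² = (4900 + 1150) / 50 = 121
R = √121 = 11  ⇒  r_B = 11 − 3 = 8

rB=8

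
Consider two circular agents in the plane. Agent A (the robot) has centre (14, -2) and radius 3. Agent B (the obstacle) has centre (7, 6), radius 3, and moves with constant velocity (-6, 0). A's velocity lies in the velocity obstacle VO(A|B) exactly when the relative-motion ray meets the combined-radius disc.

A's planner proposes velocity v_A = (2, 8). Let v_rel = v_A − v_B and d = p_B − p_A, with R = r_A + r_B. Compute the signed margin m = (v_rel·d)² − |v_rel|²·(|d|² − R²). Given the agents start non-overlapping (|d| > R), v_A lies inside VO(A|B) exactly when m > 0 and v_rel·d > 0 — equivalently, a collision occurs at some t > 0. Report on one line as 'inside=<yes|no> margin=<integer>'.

d = (-7, 8),  |d|² = 113;  R = 3+3 = 6,  c = 113−6² = 77
v_rel = (8, 8),  |v_rel|² = 128;  v_rel·d = (8)·(-7) + (8)·(8) = 8
128·t² − 16·t + 77 = 0  ⇒  m = 8² − 128·77 = -9792
m = -9792 < 0,  v_rel·d = 8 > 0  ⇒  outside

inside=no margin=-9792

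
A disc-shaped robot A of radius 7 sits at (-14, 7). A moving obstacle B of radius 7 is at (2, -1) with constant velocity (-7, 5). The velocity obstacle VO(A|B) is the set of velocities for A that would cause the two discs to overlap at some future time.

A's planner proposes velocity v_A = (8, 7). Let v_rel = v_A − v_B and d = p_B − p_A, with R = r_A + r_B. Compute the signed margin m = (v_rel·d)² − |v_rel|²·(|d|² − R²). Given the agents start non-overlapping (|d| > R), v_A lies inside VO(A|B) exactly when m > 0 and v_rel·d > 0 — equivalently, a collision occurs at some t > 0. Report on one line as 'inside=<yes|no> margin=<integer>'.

d = (16, -8),  |d|² = 320;  R = 7+7 = 14,  c = 320−14² = 124
v_rel = (15, 2),  |v_rel|² = 229;  v_rel·d = (15)·(16) + (2)·(-8) = 224
229·t² − 448·t + 124 = 0  ⇒  m = 224² − 229·124 = 21780
m = 21780 > 0,  v_rel·d = 224 > 0  ⇒  inside

inside=yes margin=21780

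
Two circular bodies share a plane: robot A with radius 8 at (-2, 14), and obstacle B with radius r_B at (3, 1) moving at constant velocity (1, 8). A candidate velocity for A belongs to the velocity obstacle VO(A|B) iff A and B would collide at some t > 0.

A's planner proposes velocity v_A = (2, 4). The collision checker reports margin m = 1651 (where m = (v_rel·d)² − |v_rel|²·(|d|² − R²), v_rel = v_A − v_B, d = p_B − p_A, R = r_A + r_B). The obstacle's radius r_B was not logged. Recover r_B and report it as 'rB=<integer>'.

m = 1651
d = (5, -13);  v_rel = (1, -4),  |v_rel|² = 17
v_rel×d = (1)·(-13) − (-4)·(5) = 7
since m = R²·17 − 7²:  R² = (49 + 1651) / 17 = 100
R = √100 = 10  ⇒  r_B = 10 − 8 = 2

rB=2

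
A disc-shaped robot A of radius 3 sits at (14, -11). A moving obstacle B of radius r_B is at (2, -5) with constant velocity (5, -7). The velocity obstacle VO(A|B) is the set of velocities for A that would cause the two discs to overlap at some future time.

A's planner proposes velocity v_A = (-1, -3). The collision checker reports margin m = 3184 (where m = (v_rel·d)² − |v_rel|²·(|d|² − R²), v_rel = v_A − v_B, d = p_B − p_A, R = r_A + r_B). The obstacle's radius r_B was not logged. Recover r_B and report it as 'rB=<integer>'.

m = 3184
d = (-12, 6);  v_rel = (-6, 4),  |v_rel|² = 52
v_rel×d = (-6)·(6) − (4)·(-12) = 12
since m = R²·52 − 12²:  R² = (144 + 3184) / 52 = 64
R = √64 = 8  ⇒  r_B = 8 − 3 = 5

rB=5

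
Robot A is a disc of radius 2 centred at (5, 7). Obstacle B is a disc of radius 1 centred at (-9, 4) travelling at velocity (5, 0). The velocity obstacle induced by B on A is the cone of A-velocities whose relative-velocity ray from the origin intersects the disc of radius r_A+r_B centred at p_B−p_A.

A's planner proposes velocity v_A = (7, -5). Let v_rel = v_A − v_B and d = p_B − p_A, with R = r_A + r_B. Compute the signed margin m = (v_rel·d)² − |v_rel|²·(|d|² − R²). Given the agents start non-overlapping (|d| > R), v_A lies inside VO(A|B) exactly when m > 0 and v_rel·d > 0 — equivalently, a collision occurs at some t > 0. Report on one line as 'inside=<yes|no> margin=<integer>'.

d = (-14, -3),  |d|² = 205;  R = 2+1 = 3,  c = 205−3² = 196
v_rel = (2, -5),  |v_rel|² = 29;  v_rel·d = (2)·(-14) + (-5)·(-3) = -13
29·t² + 26·t + 196 = 0  ⇒  m = (-13)² − 29·196 = -5515
m = -5515 < 0,  v_rel·d = -13 < 0  ⇒  outside

inside=no margin=-5515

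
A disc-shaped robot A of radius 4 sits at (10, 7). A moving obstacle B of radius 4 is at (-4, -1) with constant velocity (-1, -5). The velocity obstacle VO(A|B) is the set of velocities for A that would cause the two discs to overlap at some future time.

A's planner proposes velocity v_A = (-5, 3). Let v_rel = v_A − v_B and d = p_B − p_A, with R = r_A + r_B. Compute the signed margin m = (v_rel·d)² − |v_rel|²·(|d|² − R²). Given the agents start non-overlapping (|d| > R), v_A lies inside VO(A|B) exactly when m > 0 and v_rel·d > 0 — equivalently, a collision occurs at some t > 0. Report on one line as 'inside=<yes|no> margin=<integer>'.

d = (-14, -8),  |d|² = 260;  R = 4+4 = 8,  c = 260−8² = 196
v_rel = (-4, 8),  |v_rel|² = 80;  v_rel·d = (-4)·(-14) + (8)·(-8) = -8
80·t² + 16·t + 196 = 0  ⇒  m = (-8)² − 80·196 = -15616
m = -15616 < 0,  v_rel·d = -8 < 0  ⇒  outside

inside=no margin=-15616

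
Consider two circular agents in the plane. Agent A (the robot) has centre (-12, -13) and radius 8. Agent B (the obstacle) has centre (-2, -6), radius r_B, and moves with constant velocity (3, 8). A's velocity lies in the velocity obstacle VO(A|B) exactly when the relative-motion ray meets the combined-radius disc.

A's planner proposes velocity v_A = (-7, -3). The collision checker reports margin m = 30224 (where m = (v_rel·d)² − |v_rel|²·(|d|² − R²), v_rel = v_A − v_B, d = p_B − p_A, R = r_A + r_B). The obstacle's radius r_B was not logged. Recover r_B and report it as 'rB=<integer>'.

m = 30224
d = (10, 7);  v_rel = (-10, -11),  |v_rel|² = 221
v_rel×d = (-10)·(7) − (-11)·(10) = 40
since m = R²·221 − 40²:  R² = (1600 + 30224) / 221 = 144
R = √144 = 12  ⇒  r_B = 12 − 8 = 4

rB=4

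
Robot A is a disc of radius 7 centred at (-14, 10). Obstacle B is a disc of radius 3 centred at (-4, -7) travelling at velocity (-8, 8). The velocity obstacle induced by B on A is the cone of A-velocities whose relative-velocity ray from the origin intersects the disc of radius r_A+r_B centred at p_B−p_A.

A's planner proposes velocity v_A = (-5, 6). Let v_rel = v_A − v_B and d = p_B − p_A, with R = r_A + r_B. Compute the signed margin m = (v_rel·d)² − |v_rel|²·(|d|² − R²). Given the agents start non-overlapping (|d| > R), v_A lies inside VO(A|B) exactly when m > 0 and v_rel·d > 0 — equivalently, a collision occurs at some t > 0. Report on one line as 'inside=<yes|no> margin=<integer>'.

d = (10, -17),  |d|² = 389;  R = 7+3 = 10,  c = 389−10² = 289
v_rel = (3, -2),  |v_rel|² = 13;  v_rel·d = (3)·(10) + (-2)·(-17) = 64
13·t² − 128·t + 289 = 0  ⇒  m = 64² − 13·289 = 339
m = 339 > 0,  v_rel·d = 64 > 0  ⇒  inside

inside=yes margin=339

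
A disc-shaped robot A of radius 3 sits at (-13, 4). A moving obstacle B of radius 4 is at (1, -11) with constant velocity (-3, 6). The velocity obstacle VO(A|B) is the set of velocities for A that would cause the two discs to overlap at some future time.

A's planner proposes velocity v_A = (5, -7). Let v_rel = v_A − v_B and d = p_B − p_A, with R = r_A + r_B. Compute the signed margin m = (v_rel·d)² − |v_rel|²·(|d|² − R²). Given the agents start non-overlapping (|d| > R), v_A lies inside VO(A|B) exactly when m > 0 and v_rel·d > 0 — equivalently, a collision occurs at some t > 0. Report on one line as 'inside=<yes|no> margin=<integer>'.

d = (14, -15),  |d|² = 421;  R = 3+4 = 7,  c = 421−7² = 372
v_rel = (8, -13),  |v_rel|² = 233;  v_rel·d = (8)·(14) + (-13)·(-15) = 307
233·t² − 614·t + 372 = 0  ⇒  m = 307² − 233·372 = 7573
m = 7573 > 0,  v_rel·d = 307 > 0  ⇒  inside

inside=yes margin=7573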